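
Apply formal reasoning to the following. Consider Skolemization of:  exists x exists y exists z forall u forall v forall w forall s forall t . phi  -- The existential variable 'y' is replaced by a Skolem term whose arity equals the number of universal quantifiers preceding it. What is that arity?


Quantifier prefix: exists x exists y exists z forall u forall v forall w forall s forall t
'y' is existentially quantified at position 2.
No universal quantifiers precede it.
Skolem function arity = 0 (a Skolem constant)

0


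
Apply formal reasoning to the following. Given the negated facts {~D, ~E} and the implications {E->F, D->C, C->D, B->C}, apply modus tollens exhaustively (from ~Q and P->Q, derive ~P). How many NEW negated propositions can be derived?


Initial negated facts: {~D, ~E}
Apply modus tollens to closure:
  ~D and C->D  =>  ~C
  ~C and B->C  =>  ~B
Final negated: {~B, ~C, ~D, ~E}
New negations: {~B, ~C}
Count = 2

2


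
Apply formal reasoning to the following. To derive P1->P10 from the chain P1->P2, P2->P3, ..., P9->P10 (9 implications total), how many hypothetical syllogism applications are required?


With 9 implications in a chain connecting 10 propositions:
P1->P2, P2->P3, ..., P9->P10
Steps needed = (number of implications) - 1 = 9 - 1 = 8

8


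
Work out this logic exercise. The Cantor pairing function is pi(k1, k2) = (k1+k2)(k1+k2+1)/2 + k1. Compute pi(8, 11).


k1 + k2 = 19
(k1+k2)(k1+k2+1)/2 = 19 * 20 / 2 = 190
pi = 190 + 8 = 198

198


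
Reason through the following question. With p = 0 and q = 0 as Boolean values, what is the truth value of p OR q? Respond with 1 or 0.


p = 0, q = 0
Operation: p OR q
Evaluate: 0 OR 0 = 0

0


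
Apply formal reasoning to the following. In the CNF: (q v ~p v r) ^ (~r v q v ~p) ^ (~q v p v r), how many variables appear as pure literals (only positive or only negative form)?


Check each variable for pure literal status:
p: mixed (not pure)
q: mixed (not pure)
r: mixed (not pure)
Pure literal count = 0

0


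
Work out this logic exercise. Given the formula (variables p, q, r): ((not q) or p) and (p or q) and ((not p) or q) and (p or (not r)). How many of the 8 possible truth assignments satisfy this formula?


Evaluate all 8 assignments for p, q, r:
p=0, q=0, r=0: 0
p=0, q=0, r=1: 0
p=0, q=1, r=0: 0
p=0, q=1, r=1: 0
p=1, q=0, r=0: 0
p=1, q=0, r=1: 0
p=1, q=1, r=0: 1
p=1, q=1, r=1: 1
Satisfying count = 2

2


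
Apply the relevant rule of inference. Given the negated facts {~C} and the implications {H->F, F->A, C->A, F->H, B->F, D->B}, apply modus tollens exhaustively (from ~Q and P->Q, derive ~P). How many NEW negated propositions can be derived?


Initial negated facts: {~C}
Apply modus tollens to closure:
  (no implication fires)
Final negated: {~C}
New negations: {(none)}
Count = 0

0


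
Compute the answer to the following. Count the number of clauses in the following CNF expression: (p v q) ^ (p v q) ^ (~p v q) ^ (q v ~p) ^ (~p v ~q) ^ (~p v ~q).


A CNF formula is a conjunction of clauses.
Clauses are separated by ^.
Counting the conjuncts: 6 clauses.

6


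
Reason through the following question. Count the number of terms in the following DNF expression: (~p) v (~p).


A DNF formula is a disjunction of terms (conjunctions).
Terms are separated by v.
Counting the disjuncts: 2 terms.

2


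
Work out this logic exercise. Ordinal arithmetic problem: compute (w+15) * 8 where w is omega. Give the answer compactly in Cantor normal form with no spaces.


Compute (w+15) * 8.
Ordinal * is associative and left-distributive over +, but NOT commutative; for finite n>1, n*w = w but w*n stays w*n.
(w+15) * 8 = (w+15) repeated 8 times. Each intermediate +15 is absorbed by the following w; only the last survives: w*8+15.
Result = w*8+15

w*8+15


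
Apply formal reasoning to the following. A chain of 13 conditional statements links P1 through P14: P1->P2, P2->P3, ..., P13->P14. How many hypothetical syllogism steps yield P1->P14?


With 13 implications in a chain connecting 14 propositions:
P1->P2, P2->P3, ..., P13->P14
Steps needed = (number of implications) - 1 = 13 - 1 = 12

12


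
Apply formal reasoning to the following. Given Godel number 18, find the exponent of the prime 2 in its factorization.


Factorize 18 by dividing by 2 repeatedly.
Division steps: 2 divides 18 exactly 1 time(s).
Exponent of 2 = 1

1


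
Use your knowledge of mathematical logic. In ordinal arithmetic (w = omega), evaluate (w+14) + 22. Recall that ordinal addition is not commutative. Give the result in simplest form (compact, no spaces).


Compute (w+14) + 22.
Ordinal + is associative but NOT commutative; for finite n>0, n + w = w but w + n stays w+n.
By associativity: (w+14) + 22 = w + (14+22) = w+36.
Result = w+36

w+36


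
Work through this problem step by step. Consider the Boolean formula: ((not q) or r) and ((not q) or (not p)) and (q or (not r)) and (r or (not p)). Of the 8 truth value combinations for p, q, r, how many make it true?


Evaluate all 8 assignments for p, q, r:
p=0, q=0, r=0: 1
p=0, q=0, r=1: 0
p=0, q=1, r=0: 0
p=0, q=1, r=1: 1
p=1, q=0, r=0: 0
p=1, q=0, r=1: 0
p=1, q=1, r=0: 0
p=1, q=1, r=1: 0
Satisfying count = 2

2


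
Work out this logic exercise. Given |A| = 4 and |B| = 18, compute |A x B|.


The Cartesian product A x B contains all ordered pairs (a, b).
|A x B| = |A| * |B| = 4 * 18 = 72

72


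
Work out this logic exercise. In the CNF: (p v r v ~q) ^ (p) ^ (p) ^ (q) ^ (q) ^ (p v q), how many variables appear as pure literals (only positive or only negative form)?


Check each variable for pure literal status:
p: pure positive
q: mixed (not pure)
r: pure positive
Pure literal count = 2

2


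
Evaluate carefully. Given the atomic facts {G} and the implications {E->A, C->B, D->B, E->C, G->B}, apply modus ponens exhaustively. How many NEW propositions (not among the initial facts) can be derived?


Initial facts: {G}
Apply modus ponens to closure:
  G and G->B  =>  B
Final known: {B, G}
New propositions: {B}
Count = 1

1


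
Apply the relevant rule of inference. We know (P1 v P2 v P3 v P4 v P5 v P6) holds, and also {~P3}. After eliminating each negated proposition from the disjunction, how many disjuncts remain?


Original disjuncts (6): P1, P2, P3, P4, P5, P6
Negated (eliminate): ~P3
Remaining disjuncts: P1, P2, P4, P5, P6
Count = 6 - 1 = 5

5


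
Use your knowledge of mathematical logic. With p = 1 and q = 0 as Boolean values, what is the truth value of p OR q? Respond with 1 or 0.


p = 1, q = 0
Operation: p OR q
Evaluate: 1 OR 0 = 1

1


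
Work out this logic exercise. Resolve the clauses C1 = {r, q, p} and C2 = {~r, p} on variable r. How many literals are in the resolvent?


Remove r from C1 and ~r from C2.
C1 remainder: {q, p}
C2 remainder: {p}
Union (resolvent): {p, q}
Resolvent has 2 literal(s).

2


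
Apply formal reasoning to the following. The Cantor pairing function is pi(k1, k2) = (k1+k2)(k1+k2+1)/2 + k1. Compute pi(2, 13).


k1 + k2 = 15
(k1+k2)(k1+k2+1)/2 = 15 * 16 / 2 = 120
pi = 120 + 2 = 122

122


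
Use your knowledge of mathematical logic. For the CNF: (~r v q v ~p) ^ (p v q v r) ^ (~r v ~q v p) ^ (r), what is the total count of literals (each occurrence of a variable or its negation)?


Counting literals in each clause:
Clause 1: 3 literal(s)
Clause 2: 3 literal(s)
Clause 3: 3 literal(s)
Clause 4: 1 literal(s)
Total = 10

10


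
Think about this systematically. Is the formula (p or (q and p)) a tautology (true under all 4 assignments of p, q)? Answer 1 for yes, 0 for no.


Check all 4 assignments:
p=0, q=0: 0
p=0, q=1: 0
p=1, q=0: 1
p=1, q=1: 1
Satisfying count = 2/4.
Tautology iff count = 4: no.

0


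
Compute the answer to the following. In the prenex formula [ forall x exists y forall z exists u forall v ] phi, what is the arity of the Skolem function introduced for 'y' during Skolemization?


Quantifier prefix: forall x exists y forall z exists u forall v
'y' is existentially quantified at position 2.
Universal variables preceding it: x
Skolem function arity = 1

1


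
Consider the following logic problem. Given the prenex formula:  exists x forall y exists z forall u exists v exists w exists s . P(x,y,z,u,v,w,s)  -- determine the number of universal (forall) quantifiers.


Quantifier prefix: exists x forall y exists z forall u exists v exists w exists s
Mark each quantifier type:
  E U E U E E E
Universal count = 2, Existential count = 5
Asked for universal (forall) quantifiers: 2

2


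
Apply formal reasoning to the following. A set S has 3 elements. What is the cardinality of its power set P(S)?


The power set of a set with n elements has 2^n elements.
|P(S)| = 2^3 = 8

8


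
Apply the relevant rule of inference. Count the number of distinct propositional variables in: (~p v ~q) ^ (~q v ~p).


Identify each variable that appears in the formula.
Variables found: p, q
Count = 2

2


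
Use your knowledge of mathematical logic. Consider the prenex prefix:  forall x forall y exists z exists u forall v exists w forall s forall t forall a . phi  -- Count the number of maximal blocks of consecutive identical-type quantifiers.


Quantifier-type sequence: A A E E A E A A A  (A=forall, E=exists)
Group into maximal same-type runs:
  Ax2 | Ex2 | Ax1 | Ex1 | Ax3
Number of blocks = 5

5


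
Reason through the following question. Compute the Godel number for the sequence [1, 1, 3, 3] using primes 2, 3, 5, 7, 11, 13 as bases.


Encode each element as an exponent of the corresponding prime:
  2^1 = 2
  3^1 = 3
  5^3 = 125
  7^3 = 343
Product = 2 * 3 * 125 * 343 = 257250

257250


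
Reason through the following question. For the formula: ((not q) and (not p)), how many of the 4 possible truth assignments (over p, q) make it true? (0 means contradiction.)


Check all 4 assignments:
p=0, q=0: 1
p=0, q=1: 0
p=1, q=0: 0
p=1, q=1: 0
Count of True = 1

1


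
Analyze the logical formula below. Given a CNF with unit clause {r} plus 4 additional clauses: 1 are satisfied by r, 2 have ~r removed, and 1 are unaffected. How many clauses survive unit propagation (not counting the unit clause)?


Satisfied (removed): 1
Shortened (remain): 2
Unchanged (remain): 1
Remaining = 2 + 1 = 3

3


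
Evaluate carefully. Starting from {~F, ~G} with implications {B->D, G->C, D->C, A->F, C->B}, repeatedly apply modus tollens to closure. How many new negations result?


Initial negated facts: {~F, ~G}
Apply modus tollens to closure:
  ~F and A->F  =>  ~A
Final negated: {~A, ~F, ~G}
New negations: {~A}
Count = 1

1


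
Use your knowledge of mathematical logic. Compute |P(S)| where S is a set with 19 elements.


The power set of a set with n elements has 2^n elements.
|P(S)| = 2^19 = 524288

524288


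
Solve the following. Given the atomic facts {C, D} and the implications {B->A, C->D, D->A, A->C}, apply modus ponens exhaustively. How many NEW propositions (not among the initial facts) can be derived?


Initial facts: {C, D}
Apply modus ponens to closure:
  D and D->A  =>  A
Final known: {A, C, D}
New propositions: {A}
Count = 1

1


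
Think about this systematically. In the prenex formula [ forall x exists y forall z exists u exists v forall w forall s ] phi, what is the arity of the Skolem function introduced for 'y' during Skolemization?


Quantifier prefix: forall x exists y forall z exists u exists v forall w forall s
'y' is existentially quantified at position 2.
Universal variables preceding it: x
Skolem function arity = 1

1


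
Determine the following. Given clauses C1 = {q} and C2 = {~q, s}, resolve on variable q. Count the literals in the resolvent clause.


Remove q from C1 and ~q from C2.
C1 remainder: {}
C2 remainder: {s}
Union (resolvent): {s}
Resolvent has 1 literal(s).

1


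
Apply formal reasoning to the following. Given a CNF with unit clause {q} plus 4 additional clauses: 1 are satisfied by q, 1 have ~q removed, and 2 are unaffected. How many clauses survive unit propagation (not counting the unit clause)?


Satisfied (removed): 1
Shortened (remain): 1
Unchanged (remain): 2
Remaining = 1 + 2 = 3

3


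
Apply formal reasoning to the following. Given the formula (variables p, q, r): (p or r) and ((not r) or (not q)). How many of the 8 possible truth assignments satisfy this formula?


Evaluate all 8 assignments for p, q, r:
p=0, q=0, r=0: 0
p=0, q=0, r=1: 1
p=0, q=1, r=0: 0
p=0, q=1, r=1: 0
p=1, q=0, r=0: 1
p=1, q=0, r=1: 1
p=1, q=1, r=0: 1
p=1, q=1, r=1: 0
Satisfying count = 4

4


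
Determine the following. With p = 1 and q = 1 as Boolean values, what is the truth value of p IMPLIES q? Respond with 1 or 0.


p = 1, q = 1
Operation: p IMPLIES q
Evaluate: 1 IMPLIES 1 = 1

1


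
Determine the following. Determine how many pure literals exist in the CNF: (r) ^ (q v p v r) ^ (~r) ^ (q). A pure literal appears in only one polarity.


Check each variable for pure literal status:
p: pure positive
q: pure positive
r: mixed (not pure)
Pure literal count = 2

2


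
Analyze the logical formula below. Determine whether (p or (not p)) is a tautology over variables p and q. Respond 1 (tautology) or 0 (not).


Check all 4 assignments:
p=0, q=0: 1
p=0, q=1: 1
p=1, q=0: 1
p=1, q=1: 1
Satisfying count = 4/4.
Tautology iff count = 4: yes.

1


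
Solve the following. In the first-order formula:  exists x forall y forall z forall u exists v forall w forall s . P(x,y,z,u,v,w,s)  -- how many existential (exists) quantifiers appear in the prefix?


Quantifier prefix: exists x forall y forall z forall u exists v forall w forall s
Mark each quantifier type:
  E U U U E U U
Universal count = 5, Existential count = 2
Asked for existential (exists) quantifiers: 2

2


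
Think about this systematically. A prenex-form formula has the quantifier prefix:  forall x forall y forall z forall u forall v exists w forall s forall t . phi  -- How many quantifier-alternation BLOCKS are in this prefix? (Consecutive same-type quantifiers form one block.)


Quantifier-type sequence: A A A A A E A A  (A=forall, E=exists)
Group into maximal same-type runs:
  Ax5 | Ex1 | Ax2
Number of blocks = 3

3


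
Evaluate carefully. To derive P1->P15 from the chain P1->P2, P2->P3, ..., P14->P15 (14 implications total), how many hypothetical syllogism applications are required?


With 14 implications in a chain connecting 15 propositions:
P1->P2, P2->P3, ..., P14->P15
Steps needed = (number of implications) - 1 = 14 - 1 = 13

13


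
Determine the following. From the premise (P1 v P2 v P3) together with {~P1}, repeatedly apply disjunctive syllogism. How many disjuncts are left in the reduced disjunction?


Original disjuncts (3): P1, P2, P3
Negated (eliminate): ~P1
Remaining disjuncts: P2, P3
Count = 3 - 1 = 2

2


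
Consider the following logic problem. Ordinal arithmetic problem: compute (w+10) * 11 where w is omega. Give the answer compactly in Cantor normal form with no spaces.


Compute (w+10) * 11.
Ordinal * is associative and left-distributive over +, but NOT commutative; for finite n>1, n*w = w but w*n stays w*n.
(w+10) * 11 = (w+10) repeated 11 times. Each intermediate +10 is absorbed by the following w; only the last survives: w*11+10.
Result = w*11+10

w*11+10


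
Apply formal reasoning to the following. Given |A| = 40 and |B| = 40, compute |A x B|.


The Cartesian product A x B contains all ordered pairs (a, b).
|A x B| = |A| * |B| = 40 * 40 = 1600

1600


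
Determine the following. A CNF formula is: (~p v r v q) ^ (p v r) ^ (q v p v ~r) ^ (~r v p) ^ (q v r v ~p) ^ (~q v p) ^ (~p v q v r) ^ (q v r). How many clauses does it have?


A CNF formula is a conjunction of clauses.
Clauses are separated by ^.
Counting the conjuncts: 8 clauses.

8


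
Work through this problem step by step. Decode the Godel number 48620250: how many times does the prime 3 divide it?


Factorize 48620250 by dividing by 3 repeatedly.
Division steps: 3 divides 48620250 exactly 4 time(s).
Exponent of 3 = 4

4


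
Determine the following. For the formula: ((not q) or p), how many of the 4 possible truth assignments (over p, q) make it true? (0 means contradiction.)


Check all 4 assignments:
p=0, q=0: 1
p=0, q=1: 0
p=1, q=0: 1
p=1, q=1: 1
Count of True = 3

3


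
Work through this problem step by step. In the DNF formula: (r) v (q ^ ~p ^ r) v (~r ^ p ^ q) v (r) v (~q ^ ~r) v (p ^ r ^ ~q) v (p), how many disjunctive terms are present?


A DNF formula is a disjunction of terms (conjunctions).
Terms are separated by v.
Counting the disjuncts: 7 terms.

7


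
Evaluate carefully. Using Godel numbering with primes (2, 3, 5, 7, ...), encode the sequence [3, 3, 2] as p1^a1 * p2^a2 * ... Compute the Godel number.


Encode each element as an exponent of the corresponding prime:
  2^3 = 8
  3^3 = 27
  5^2 = 25
Product = 8 * 27 * 25 = 5400

5400


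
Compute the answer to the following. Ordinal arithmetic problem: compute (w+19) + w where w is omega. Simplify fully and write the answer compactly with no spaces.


Compute (w+19) + w.
Ordinal + is associative but NOT commutative; for finite n>0, n + w = w but w + n stays w+n.
(w+19) + w = w + (19+w) = w + w = w*2 (the finite tail 19 is absorbed by the right w).
Result = w*2

w*2


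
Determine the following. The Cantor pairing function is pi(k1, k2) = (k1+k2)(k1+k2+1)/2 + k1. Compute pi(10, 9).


k1 + k2 = 19
(k1+k2)(k1+k2+1)/2 = 19 * 20 / 2 = 190
pi = 190 + 10 = 200

200


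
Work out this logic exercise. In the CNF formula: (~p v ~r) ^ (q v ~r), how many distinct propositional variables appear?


Identify each variable that appears in the formula.
Variables found: p, q, r
Count = 3

3


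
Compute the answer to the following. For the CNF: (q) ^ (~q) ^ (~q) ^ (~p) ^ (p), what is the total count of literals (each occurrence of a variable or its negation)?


Counting literals in each clause:
Clause 1: 1 literal(s)
Clause 2: 1 literal(s)
Clause 3: 1 literal(s)
Clause 4: 1 literal(s)
Clause 5: 1 literal(s)
Total = 5

5


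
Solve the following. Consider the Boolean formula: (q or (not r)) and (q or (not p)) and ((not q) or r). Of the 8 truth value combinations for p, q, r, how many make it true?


Evaluate all 8 assignments for p, q, r:
p=0, q=0, r=0: 1
p=0, q=0, r=1: 0
p=0, q=1, r=0: 0
p=0, q=1, r=1: 1
p=1, q=0, r=0: 0
p=1, q=0, r=1: 0
p=1, q=1, r=0: 0
p=1, q=1, r=1: 1
Satisfying count = 3

3


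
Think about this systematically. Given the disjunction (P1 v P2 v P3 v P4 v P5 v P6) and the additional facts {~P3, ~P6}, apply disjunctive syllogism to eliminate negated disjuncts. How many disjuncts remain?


Original disjuncts (6): P1, P2, P3, P4, P5, P6
Negated (eliminate): ~P3, ~P6
Remaining disjuncts: P1, P2, P4, P5
Count = 6 - 2 = 4

4


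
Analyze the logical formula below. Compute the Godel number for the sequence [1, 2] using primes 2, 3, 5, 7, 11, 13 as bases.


Encode each element as an exponent of the corresponding prime:
  2^1 = 2
  3^2 = 9
Product = 2 * 9 = 18

18


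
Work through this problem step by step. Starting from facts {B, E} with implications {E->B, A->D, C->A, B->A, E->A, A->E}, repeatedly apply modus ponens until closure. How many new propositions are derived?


Initial facts: {B, E}
Apply modus ponens to closure:
  B and B->A  =>  A
  A and A->D  =>  D
Final known: {A, B, D, E}
New propositions: {A, D}
Count = 2

2


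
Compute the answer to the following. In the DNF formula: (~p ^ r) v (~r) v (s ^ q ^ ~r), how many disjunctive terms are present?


A DNF formula is a disjunction of terms (conjunctions).
Terms are separated by v.
Counting the disjuncts: 3 terms.

3


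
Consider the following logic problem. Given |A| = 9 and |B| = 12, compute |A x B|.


The Cartesian product A x B contains all ordered pairs (a, b).
|A x B| = |A| * |B| = 9 * 12 = 108

108


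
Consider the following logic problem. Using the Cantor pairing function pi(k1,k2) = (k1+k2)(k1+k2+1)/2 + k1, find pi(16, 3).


k1 + k2 = 19
(k1+k2)(k1+k2+1)/2 = 19 * 20 / 2 = 190
pi = 190 + 16 = 206

206


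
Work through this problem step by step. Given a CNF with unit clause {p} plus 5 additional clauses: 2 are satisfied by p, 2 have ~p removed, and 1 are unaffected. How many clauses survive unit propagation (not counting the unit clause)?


Satisfied (removed): 2
Shortened (remain): 2
Unchanged (remain): 1
Remaining = 2 + 1 = 3

3


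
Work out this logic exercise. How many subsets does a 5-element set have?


The power set of a set with n elements has 2^n elements.
|P(S)| = 2^5 = 32

32


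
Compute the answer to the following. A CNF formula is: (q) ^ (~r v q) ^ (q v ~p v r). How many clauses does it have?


A CNF formula is a conjunction of clauses.
Clauses are separated by ^.
Counting the conjuncts: 3 clauses.

3


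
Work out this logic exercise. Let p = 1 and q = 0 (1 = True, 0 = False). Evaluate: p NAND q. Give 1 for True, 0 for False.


p = 1, q = 0
Operation: p NAND q
Evaluate: 1 NAND 0 = 1

1


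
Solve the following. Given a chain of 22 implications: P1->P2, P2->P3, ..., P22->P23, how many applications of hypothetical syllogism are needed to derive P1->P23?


With 22 implications in a chain connecting 23 propositions:
P1->P2, P2->P3, ..., P22->P23
Steps needed = (number of implications) - 1 = 22 - 1 = 21

21


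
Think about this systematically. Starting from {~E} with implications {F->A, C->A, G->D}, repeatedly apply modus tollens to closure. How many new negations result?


Initial negated facts: {~E}
Apply modus tollens to closure:
  (no implication fires)
Final negated: {~E}
New negations: {(none)}
Count = 0

0


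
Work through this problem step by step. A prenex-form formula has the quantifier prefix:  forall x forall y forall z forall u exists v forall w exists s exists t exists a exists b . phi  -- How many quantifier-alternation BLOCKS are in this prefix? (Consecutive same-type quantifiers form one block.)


Quantifier-type sequence: A A A A E A E E E E  (A=forall, E=exists)
Group into maximal same-type runs:
  Ax4 | Ex1 | Ax1 | Ex4
Number of blocks = 4

4


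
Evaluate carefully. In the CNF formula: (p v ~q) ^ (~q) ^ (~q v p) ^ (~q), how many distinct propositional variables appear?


Identify each variable that appears in the formula.
Variables found: p, q
Count = 2

2


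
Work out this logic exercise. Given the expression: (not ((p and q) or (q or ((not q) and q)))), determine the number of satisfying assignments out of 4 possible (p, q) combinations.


Check all 4 assignments:
p=0, q=0: 1
p=0, q=1: 0
p=1, q=0: 1
p=1, q=1: 0
Count of True = 2

2


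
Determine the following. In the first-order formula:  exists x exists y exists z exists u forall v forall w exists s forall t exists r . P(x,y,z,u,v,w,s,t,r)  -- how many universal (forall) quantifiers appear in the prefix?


Quantifier prefix: exists x exists y exists z exists u forall v forall w exists s forall t exists r
Mark each quantifier type:
  E E E E U U E U E
Universal count = 3, Existential count = 6
Asked for universal (forall) quantifiers: 3

3


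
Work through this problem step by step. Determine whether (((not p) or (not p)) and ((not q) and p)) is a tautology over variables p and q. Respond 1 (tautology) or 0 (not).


Check all 4 assignments:
p=0, q=0: 0
p=0, q=1: 0
p=1, q=0: 0
p=1, q=1: 0
Satisfying count = 0/4.
Tautology iff count = 4: no.

0


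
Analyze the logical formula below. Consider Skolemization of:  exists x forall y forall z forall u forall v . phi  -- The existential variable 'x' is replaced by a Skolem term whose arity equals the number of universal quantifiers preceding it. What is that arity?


Quantifier prefix: exists x forall y forall z forall u forall v
'x' is existentially quantified at position 1.
No universal quantifiers precede it.
Skolem function arity = 0 (a Skolem constant)

0


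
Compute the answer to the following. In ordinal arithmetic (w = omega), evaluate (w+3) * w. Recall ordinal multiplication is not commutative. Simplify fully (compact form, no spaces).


Compute (w+3) * w.
Ordinal * is associative and left-distributive over +, but NOT commutative; for finite n>1, n*w = w but w*n stays w*n.
(w+3) * w = sup{(w+3)*k : k<w} = sup{w*k+3} = w^2 (the +3 tail is absorbed in the limit).
Result = w^2

w^2


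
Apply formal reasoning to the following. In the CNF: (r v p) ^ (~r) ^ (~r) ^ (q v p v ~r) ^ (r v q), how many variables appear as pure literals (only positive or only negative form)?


Check each variable for pure literal status:
p: pure positive
q: pure positive
r: mixed (not pure)
Pure literal count = 2

2


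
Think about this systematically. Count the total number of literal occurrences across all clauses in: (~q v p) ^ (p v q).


Counting literals in each clause:
Clause 1: 2 literal(s)
Clause 2: 2 literal(s)
Total = 4

4


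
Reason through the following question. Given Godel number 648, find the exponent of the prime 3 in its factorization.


Factorize 648 by dividing by 3 repeatedly.
Division steps: 3 divides 648 exactly 4 time(s).
Exponent of 3 = 4

4


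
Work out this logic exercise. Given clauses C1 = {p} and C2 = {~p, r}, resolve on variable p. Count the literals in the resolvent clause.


Remove p from C1 and ~p from C2.
C1 remainder: {}
C2 remainder: {r}
Union (resolvent): {r}
Resolvent has 1 literal(s).

1


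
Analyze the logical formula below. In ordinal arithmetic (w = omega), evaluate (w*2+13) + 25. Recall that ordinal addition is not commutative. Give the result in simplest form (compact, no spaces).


Compute (w*2+13) + 25.
Ordinal + is associative but NOT commutative; for finite n>0, n + w = w but w + n stays w+n.
By associativity: (w*2+13) + 25 = w*2 + (13+25) = w*2+38.
Result = w*2+38

w*2+38


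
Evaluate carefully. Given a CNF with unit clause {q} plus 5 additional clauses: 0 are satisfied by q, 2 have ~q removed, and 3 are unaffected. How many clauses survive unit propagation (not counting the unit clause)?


Satisfied (removed): 0
Shortened (remain): 2
Unchanged (remain): 3
Remaining = 2 + 3 = 5

5


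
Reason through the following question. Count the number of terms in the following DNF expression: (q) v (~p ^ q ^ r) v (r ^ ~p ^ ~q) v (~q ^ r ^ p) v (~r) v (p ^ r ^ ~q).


A DNF formula is a disjunction of terms (conjunctions).
Terms are separated by v.
Counting the disjuncts: 6 terms.

6


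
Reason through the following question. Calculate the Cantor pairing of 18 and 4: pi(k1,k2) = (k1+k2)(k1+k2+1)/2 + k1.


k1 + k2 = 22
(k1+k2)(k1+k2+1)/2 = 22 * 23 / 2 = 253
pi = 253 + 18 = 271

271


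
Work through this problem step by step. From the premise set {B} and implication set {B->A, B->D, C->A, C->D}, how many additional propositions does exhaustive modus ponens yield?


Initial facts: {B}
Apply modus ponens to closure:
  B and B->A  =>  A
  B and B->D  =>  D
Final known: {A, B, D}
New propositions: {A, D}
Count = 2

2


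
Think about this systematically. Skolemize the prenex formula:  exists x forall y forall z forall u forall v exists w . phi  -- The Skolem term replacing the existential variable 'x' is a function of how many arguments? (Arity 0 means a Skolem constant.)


Quantifier prefix: exists x forall y forall z forall u forall v exists w
'x' is existentially quantified at position 1.
No universal quantifiers precede it.
Skolem function arity = 0 (a Skolem constant)

0


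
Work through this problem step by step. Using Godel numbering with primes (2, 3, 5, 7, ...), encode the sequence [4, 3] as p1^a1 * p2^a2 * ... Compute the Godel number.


Encode each element as an exponent of the corresponding prime:
  2^4 = 16
  3^3 = 27
Product = 16 * 27 = 432

432


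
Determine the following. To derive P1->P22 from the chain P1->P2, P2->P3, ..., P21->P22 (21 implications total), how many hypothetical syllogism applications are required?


With 21 implications in a chain connecting 22 propositions:
P1->P2, P2->P3, ..., P21->P22
Steps needed = (number of implications) - 1 = 21 - 1 = 20

20


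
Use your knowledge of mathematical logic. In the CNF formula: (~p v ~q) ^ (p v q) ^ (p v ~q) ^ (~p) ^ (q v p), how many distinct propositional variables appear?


Identify each variable that appears in the formula.
Variables found: p, q
Count = 2

2


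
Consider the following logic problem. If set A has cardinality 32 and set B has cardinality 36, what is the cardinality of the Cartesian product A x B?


The Cartesian product A x B contains all ordered pairs (a, b).
|A x B| = |A| * |B| = 32 * 36 = 1152

1152


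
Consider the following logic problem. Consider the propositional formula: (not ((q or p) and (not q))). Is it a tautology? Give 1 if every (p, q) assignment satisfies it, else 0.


Check all 4 assignments:
p=0, q=0: 1
p=0, q=1: 1
p=1, q=0: 0
p=1, q=1: 1
Satisfying count = 3/4.
Tautology iff count = 4: no.

0


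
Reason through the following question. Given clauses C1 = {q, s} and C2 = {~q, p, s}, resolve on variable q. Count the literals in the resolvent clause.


Remove q from C1 and ~q from C2.
C1 remainder: {s}
C2 remainder: {p, s}
Union (resolvent): {p, s}
Resolvent has 2 literal(s).

2


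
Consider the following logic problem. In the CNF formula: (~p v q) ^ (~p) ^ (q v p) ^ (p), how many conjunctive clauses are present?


A CNF formula is a conjunction of clauses.
Clauses are separated by ^.
Counting the conjuncts: 4 clauses.

4


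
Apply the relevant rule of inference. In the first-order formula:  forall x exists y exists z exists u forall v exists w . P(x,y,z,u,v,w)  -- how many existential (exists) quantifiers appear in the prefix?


Quantifier prefix: forall x exists y exists z exists u forall v exists w
Mark each quantifier type:
  U E E E U E
Universal count = 2, Existential count = 4
Asked for existential (exists) quantifiers: 4

4


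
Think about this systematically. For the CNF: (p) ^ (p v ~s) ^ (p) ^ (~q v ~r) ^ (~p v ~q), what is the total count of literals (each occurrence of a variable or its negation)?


Counting literals in each clause:
Clause 1: 1 literal(s)
Clause 2: 2 literal(s)
Clause 3: 1 literal(s)
Clause 4: 2 literal(s)
Clause 5: 2 literal(s)
Total = 8

8


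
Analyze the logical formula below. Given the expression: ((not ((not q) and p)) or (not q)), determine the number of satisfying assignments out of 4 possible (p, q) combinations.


Check all 4 assignments:
p=0, q=0: 1
p=0, q=1: 1
p=1, q=0: 1
p=1, q=1: 1
Count of True = 4

4


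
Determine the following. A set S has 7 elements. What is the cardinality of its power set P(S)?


The power set of a set with n elements has 2^n elements.
|P(S)| = 2^7 = 128

128


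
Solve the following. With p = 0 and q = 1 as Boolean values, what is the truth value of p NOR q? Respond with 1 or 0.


p = 0, q = 1
Operation: p NOR q
Evaluate: 0 NOR 1 = 0

0


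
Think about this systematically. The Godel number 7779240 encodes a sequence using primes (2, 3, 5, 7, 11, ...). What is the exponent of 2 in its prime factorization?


Factorize 7779240 by dividing by 2 repeatedly.
Division steps: 2 divides 7779240 exactly 3 time(s).
Exponent of 2 = 3

3


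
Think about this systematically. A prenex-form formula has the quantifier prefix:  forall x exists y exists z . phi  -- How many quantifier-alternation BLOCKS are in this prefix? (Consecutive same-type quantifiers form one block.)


Quantifier-type sequence: A E E  (A=forall, E=exists)
Group into maximal same-type runs:
  Ax1 | Ex2
Number of blocks = 2

2


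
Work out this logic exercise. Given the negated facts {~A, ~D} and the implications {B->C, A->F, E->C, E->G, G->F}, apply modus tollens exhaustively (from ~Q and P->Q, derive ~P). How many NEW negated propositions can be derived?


Initial negated facts: {~A, ~D}
Apply modus tollens to closure:
  (no implication fires)
Final negated: {~A, ~D}
New negations: {(none)}
Count = 0

0


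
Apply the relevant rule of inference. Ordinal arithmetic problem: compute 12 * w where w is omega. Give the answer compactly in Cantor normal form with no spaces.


Compute 12 * w.
Ordinal * is associative and left-distributive over +, but NOT commutative; for finite n>1, n*w = w but w*n stays w*n.
For finite n>0, n * w = sup{n*k : k<w} = w. So 12 * w = w.
Result = w

w


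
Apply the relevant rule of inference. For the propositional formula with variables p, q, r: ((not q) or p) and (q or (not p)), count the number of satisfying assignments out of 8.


Evaluate all 8 assignments for p, q, r:
p=0, q=0, r=0: 1
p=0, q=0, r=1: 1
p=0, q=1, r=0: 0
p=0, q=1, r=1: 0
p=1, q=0, r=0: 0
p=1, q=0, r=1: 0
p=1, q=1, r=0: 1
p=1, q=1, r=1: 1
Satisfying count = 4

4


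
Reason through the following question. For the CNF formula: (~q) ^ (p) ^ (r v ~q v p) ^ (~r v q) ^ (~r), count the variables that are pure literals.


Check each variable for pure literal status:
p: pure positive
q: mixed (not pure)
r: mixed (not pure)
Pure literal count = 1

1


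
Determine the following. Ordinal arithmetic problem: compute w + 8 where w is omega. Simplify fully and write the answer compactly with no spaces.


Compute w + 8.
Ordinal + is associative but NOT commutative; for finite n>0, n + w = w but w + n stays w+n.
w + 8 is already in normal form (a successor ordinal beyond w).
Result = w+8

w+8


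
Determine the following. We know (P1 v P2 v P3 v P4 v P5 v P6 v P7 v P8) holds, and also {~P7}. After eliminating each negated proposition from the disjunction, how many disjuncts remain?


Original disjuncts (8): P1, P2, P3, P4, P5, P6, P7, P8
Negated (eliminate): ~P7
Remaining disjuncts: P1, P2, P3, P4, P5, P6, P8
Count = 8 - 1 = 7

7


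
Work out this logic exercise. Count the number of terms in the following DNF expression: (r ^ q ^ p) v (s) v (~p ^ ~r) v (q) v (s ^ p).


A DNF formula is a disjunction of terms (conjunctions).
Terms are separated by v.
Counting the disjuncts: 5 terms.

5


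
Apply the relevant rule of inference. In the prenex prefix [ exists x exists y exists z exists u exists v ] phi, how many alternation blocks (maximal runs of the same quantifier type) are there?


Quantifier-type sequence: E E E E E  (A=forall, E=exists)
Group into maximal same-type runs:
  Ex5
Number of blocks = 1

1


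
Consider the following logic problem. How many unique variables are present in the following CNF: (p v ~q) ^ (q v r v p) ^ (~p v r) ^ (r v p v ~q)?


Identify each variable that appears in the formula.
Variables found: p, q, r
Count = 3

3


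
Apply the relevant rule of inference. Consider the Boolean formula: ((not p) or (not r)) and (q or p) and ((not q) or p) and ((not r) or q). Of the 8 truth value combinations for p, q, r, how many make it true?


Evaluate all 8 assignments for p, q, r:
p=0, q=0, r=0: 0
p=0, q=0, r=1: 0
p=0, q=1, r=0: 0
p=0, q=1, r=1: 0
p=1, q=0, r=0: 1
p=1, q=0, r=1: 0
p=1, q=1, r=0: 1
p=1, q=1, r=1: 0
Satisfying count = 2

2


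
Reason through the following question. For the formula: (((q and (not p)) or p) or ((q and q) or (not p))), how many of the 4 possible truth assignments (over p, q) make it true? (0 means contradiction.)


Check all 4 assignments:
p=0, q=0: 1
p=0, q=1: 1
p=1, q=0: 1
p=1, q=1: 1
Count of True = 4

4


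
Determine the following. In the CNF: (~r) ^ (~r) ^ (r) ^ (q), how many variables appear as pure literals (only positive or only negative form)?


Check each variable for pure literal status:
p: absent (not pure)
q: pure positive
r: mixed (not pure)
Pure literal count = 1

1


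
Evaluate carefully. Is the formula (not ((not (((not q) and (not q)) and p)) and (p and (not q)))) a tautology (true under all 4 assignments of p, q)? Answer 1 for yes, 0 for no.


Check all 4 assignments:
p=0, q=0: 1
p=0, q=1: 1
p=1, q=0: 1
p=1, q=1: 1
Satisfying count = 4/4.
Tautology iff count = 4: yes.

1


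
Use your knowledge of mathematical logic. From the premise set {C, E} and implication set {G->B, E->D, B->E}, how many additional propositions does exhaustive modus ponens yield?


Initial facts: {C, E}
Apply modus ponens to closure:
  E and E->D  =>  D
Final known: {C, D, E}
New propositions: {D}
Count = 1

1


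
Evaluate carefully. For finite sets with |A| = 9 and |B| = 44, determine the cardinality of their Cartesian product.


The Cartesian product A x B contains all ordered pairs (a, b).
|A x B| = |A| * |B| = 9 * 44 = 396

396


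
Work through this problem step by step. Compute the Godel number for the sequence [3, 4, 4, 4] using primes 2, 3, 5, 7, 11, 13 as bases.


Encode each element as an exponent of the corresponding prime:
  2^3 = 8
  3^4 = 81
  5^4 = 625
  7^4 = 2401
Product = 8 * 81 * 625 * 2401 = 972405000

972405000


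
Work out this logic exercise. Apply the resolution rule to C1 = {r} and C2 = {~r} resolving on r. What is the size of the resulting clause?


Remove r from C1 and ~r from C2.
C1 remainder: {}
C2 remainder: {}
Union (resolvent): {} (empty clause)
Resolvent has 0 literal(s).

0


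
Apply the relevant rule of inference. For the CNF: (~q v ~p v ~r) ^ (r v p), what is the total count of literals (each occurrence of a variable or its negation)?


Counting literals in each clause:
Clause 1: 3 literal(s)
Clause 2: 2 literal(s)
Total = 5

5


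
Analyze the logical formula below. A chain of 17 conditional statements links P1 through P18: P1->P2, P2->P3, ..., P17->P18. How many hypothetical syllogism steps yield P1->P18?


With 17 implications in a chain connecting 18 propositions:
P1->P2, P2->P3, ..., P17->P18
Steps needed = (number of implications) - 1 = 17 - 1 = 16

16


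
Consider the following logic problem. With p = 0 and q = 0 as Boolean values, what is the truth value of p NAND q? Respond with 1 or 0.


p = 0, q = 0
Operation: p NAND q
Evaluate: 0 NAND 0 = 1

1


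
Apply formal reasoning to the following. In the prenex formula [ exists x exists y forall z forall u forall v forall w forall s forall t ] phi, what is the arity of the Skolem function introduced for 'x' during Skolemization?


Quantifier prefix: exists x exists y forall z forall u forall v forall w forall s forall t
'x' is existentially quantified at position 1.
No universal quantifiers precede it.
Skolem function arity = 0 (a Skolem constant)

0


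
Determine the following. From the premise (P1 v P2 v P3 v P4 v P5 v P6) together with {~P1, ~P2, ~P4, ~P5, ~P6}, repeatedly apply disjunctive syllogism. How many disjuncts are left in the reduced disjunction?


Original disjuncts (6): P1, P2, P3, P4, P5, P6
Negated (eliminate): ~P1, ~P2, ~P4, ~P5, ~P6
Remaining disjuncts: P3
Count = 6 - 5 = 1

1


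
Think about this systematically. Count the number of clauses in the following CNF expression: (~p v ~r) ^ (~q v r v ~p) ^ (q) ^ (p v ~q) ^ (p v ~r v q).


A CNF formula is a conjunction of clauses.
Clauses are separated by ^.
Counting the conjuncts: 5 clauses.

5


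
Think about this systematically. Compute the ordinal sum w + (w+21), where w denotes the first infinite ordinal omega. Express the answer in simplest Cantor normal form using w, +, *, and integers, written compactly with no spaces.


Compute w + (w+21).
Ordinal + is associative but NOT commutative; for finite n>0, n + w = w but w + n stays w+n.
w + (w+21) = (w+w) + 21 = w*2+21.
Result = w*2+21

w*2+21


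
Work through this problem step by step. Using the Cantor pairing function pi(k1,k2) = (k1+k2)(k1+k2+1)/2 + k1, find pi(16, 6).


k1 + k2 = 22
(k1+k2)(k1+k2+1)/2 = 22 * 23 / 2 = 253
pi = 253 + 16 = 269

269


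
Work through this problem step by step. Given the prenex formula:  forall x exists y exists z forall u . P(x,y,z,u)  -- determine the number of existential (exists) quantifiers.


Quantifier prefix: forall x exists y exists z forall u
Mark each quantifier type:
  U E E U
Universal count = 2, Existential count = 2
Asked for existential (exists) quantifiers: 2

2
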